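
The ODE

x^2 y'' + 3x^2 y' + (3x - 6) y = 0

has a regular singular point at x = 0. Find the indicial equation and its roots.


Divide by x^2 to reach normal form y'' + P_1(x) y' + P_2(x) y = 0 with P_1(x) = 3 and P_2(x) = 3/x - 6/x^2.
x = 0 is a singular point because the y-coefficient 3/x - 6/x^2 has a pole at x = 0.
It is a regular singular point because x P_1(x) = p(x) = 3x and x^2 P_2(x) = q(x) = 3x - 6 are polynomials, hence analytic at x = 0.
p(0) = 0,  q(0) = -6.
Indicial equation: r(r-1) + p(0) r + q(0) = 0, i.e. r^2 + (p(0) - 1) r + q(0) = 0, i.e. r^2 - 1 r - 6 = 0.
Discriminant: (-1)^2 - 4(-6) = 25, so r = (1 ± 5)/2.
Solving: r_1 = 3, r_2 = -2.

indicial: r^2 - 1 r - 6 = 0; roots r_1 = 3, r_2 = -2


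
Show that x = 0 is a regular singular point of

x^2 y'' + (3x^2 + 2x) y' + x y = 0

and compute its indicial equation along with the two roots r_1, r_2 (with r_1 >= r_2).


Divide by x^2 to reach normal form y'' + P_1(x) y' + P_2(x) y = 0 with P_1(x) = 3 + 2/x and P_2(x) = 1/x.
x = 0 is a singular point because the y'-coefficient 3 + 2/x has a pole at x = 0 and the y-coefficient 1/x has a pole at x = 0.
It is a regular singular point because x P_1(x) = p(x) = 3x + 2 and x^2 P_2(x) = q(x) = x are polynomials, hence analytic at x = 0.
p(0) = 2,  q(0) = 0.
Indicial equation: r(r-1) + p(0) r + q(0) = 0, i.e. r^2 + (p(0) - 1) r + q(0) = 0, i.e. r^2 + 1 r = 0.
Discriminant: (1)^2 - 4(0) = 1, so r = (-1 ± 1)/2.
Solving: r_1 = 0, r_2 = -1.

indicial: r^2 + 1 r = 0; roots r_1 = 0, r_2 = -1


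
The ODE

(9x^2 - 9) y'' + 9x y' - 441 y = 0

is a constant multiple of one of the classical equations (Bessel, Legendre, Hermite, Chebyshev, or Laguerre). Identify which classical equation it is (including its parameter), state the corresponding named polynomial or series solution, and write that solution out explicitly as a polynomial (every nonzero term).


All three coefficients share the factor -9; dividing through by -9 gives  (1 - x^2) y'' - x y' + 49 y = 0.
This matches the Chebyshev equation (1 - x^2) y'' - x y' + n^2 y = 0 (note the -x y' term, not -2x y') with n^2 = 49, so n = 7; the polynomial solution is T_7(x).
With y = sum_k a_k x^k, matching x^k gives (k+2)(k+1) a_{k+2} = (k^2 - n^2) a_k = (k - 7)(k + 7) a_k. The right side vanishes at k = 7, so the series with the parity of 7 terminates at degree 7.
Standard normalization: leading coefficient of T_n is 2^(n-1), so a_7 = 2^6 = 64. Work downward with a_k = (k+1)(k+2) a_{k+2} / ((k - 7)(k + 7)):
  a_5 = (6)(7)(64) / ((5 - 7)(5 + 7)) = 2688/(-24) = -112
  a_3 = (4)(5)(-112) / ((3 - 7)(3 + 7)) = -2240/(-40) = 56
  a_1 = (2)(3)(56) / ((1 - 7)(1 + 7)) = 336/(-48) = -7
Hence T_7(x) = 64 x^7 - 112 x^5 + 56 x^3 - 7 x.

T_7(x); series = 64 x^7 - 112 x^5 + 56 x^3 - 7 x


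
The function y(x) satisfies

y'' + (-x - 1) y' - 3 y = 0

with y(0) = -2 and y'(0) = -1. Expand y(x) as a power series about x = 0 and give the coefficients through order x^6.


Ansatz: y(x) = sum_{n>=0} a_n x^n, so y'(x) = sum_{n>=1} n a_n x^(n-1) and y''(x) = sum_{n>=2} n(n-1) a_n x^(n-2).
Substitute into P(x) y'' + Q(x) y' + R(x) y = 0 with P(x) = 1, Q(x) = -x - 1, R(x) = -3, and match powers of x.
Initial conditions: a_0 = -2, a_1 = -1.
Setting the coefficient of each power of x to zero and solving order by order (substituting the coefficients already found):
  x^0: 2 a_2 - a_1 - 3 a_0 = 0  ->  2 a_2 = a_1 + 3 a_0 = -7  ->  a_2 = -7/2
  x^1: 6 a_3 - 2 a_2 - 4 a_1 = 0  ->  6 a_3 = 2 a_2 + 4 a_1 = -11  ->  a_3 = -11/6
  x^2: 12 a_4 - 3 a_3 - 5 a_2 = 0  ->  12 a_4 = 3 a_3 + 5 a_2 = -23  ->  a_4 = -23/12
  x^3: 20 a_5 - 4 a_4 - 6 a_3 = 0  ->  20 a_5 = 4 a_4 + 6 a_3 = -56/3  ->  a_5 = -14/15
  x^4: 30 a_6 - 5 a_5 - 7 a_4 = 0  ->  30 a_6 = 5 a_5 + 7 a_4 = -217/12  ->  a_6 = -217/360
Truncated series: y(x) = -2 - x - (7/2) x^2 - (11/6) x^3 - (23/12) x^4 - (14/15) x^5 - (217/360) x^6 + O(x^7).

a_0 = -2; a_1 = -1; a_2 = -7/2; a_3 = -11/6; a_4 = -23/12; a_5 = -14/15; a_6 = -217/360


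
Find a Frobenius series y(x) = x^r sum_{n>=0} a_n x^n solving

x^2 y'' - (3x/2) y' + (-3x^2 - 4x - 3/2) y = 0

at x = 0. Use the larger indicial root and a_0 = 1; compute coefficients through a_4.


Write in Frobenius form y'' + (p(x)/x) y' + (q(x)/x^2) y = 0:
  p(x) = -3/2,  q(x) = -3x^2 - 4x - 3/2.
Indicial equation: r(r-1) + (-3/2) r + (-3/2) = 0 -> roots r_1 = 3, r_2 = -1/2.
Take r = r_1 = 3. Let y(x) = x^r sum_{n>=0} a_n x^n with a_0 = 1.
Substitute y = x^r sum a_n x^n and match x^{r+n}. The recurrence is
  D(n) a_n - 4 a_{n-1} - 3 a_{n-2} = 0,  where D(n) = (r+n)(r+n-1) + (-3/2)(r+n) + (-3/2).
  a_n = [4 a_{n-1} + 3 a_{n-2}] / D(n).
Since the indicial polynomial factors as (r - r_1)(r - r_2), D(n) = (r_1 + n - r_1)(r_1 + n - r_2) = n(n + 7/2).
Evaluating step by step (a_0 = 1):
  n = 1: D(1) = 1(1 + 7/2) = 9/2; numerator = 4(1) = 4; a_1 = (4)/(9/2) = 8/9
  n = 2: D(2) = 2(2 + 7/2) = 11; numerator = 4(8/9) + 3(1) = 59/9; a_2 = (59/9)/(11) = 59/99
  n = 3: D(3) = 3(3 + 7/2) = 39/2; numerator = 4(59/99) + 3(8/9) = 500/99; a_3 = (500/99)/(39/2) = 1000/3861
  n = 4: D(4) = 4(4 + 7/2) = 30; numerator = 4(1000/3861) + 3(59/99) = 10903/3861; a_4 = (10903/3861)/(30) = 10903/115830

r = 3; a_0 = 1; a_1 = 8/9; a_2 = 59/99; a_3 = 1000/3861; a_4 = 10903/115830


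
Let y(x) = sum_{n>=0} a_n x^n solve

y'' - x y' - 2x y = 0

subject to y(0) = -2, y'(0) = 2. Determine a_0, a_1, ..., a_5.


Ansatz: y(x) = sum_{n>=0} a_n x^n, so y'(x) = sum_{n>=1} n a_n x^(n-1) and y''(x) = sum_{n>=2} n(n-1) a_n x^(n-2).
Substitute into P(x) y'' + Q(x) y' + R(x) y = 0 with P(x) = 1, Q(x) = -x, R(x) = -2x, and match powers of x.
Initial conditions: a_0 = -2, a_1 = 2.
Setting the coefficient of each power of x to zero and solving order by order (substituting the coefficients already found):
  x^0: 2 a_2 = 0  ->  a_2 = 0
  x^1: 6 a_3 - a_1 - 2 a_0 = 0  ->  6 a_3 = a_1 + 2 a_0 = -2  ->  a_3 = -1/3
  x^2: 12 a_4 - 2 a_2 - 2 a_1 = 0  ->  12 a_4 = 2 a_2 + 2 a_1 = 4  ->  a_4 = 1/3
  x^3: 20 a_5 - 3 a_3 - 2 a_2 = 0  ->  20 a_5 = 3 a_3 + 2 a_2 = -1  ->  a_5 = -1/20
Truncated series: y(x) = -2 + 2 x - (1/3) x^3 + (1/3) x^4 - (1/20) x^5 + O(x^6).

a_0 = -2; a_1 = 2; a_2 = 0; a_3 = -1/3; a_4 = 1/3; a_5 = -1/20


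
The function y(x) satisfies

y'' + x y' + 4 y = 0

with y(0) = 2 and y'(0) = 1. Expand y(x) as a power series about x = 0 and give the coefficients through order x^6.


Ansatz: y(x) = sum_{n>=0} a_n x^n, so y'(x) = sum_{n>=1} n a_n x^(n-1) and y''(x) = sum_{n>=2} n(n-1) a_n x^(n-2).
Substitute into P(x) y'' + Q(x) y' + R(x) y = 0 with P(x) = 1, Q(x) = x, R(x) = 4, and match powers of x.
Initial conditions: a_0 = 2, a_1 = 1.
Setting the coefficient of each power of x to zero and solving order by order (substituting the coefficients already found):
  x^0: 2 a_2 + 4 a_0 = 0  ->  2 a_2 = -4 a_0 = -8  ->  a_2 = -4
  x^1: 6 a_3 + 5 a_1 = 0  ->  6 a_3 = -5 a_1 = -5  ->  a_3 = -5/6
  x^2: 12 a_4 + 6 a_2 = 0  ->  12 a_4 = -6 a_2 = 24  ->  a_4 = 2
  x^3: 20 a_5 + 7 a_3 = 0  ->  20 a_5 = -7 a_3 = 35/6  ->  a_5 = 7/24
  x^4: 30 a_6 + 8 a_4 = 0  ->  30 a_6 = -8 a_4 = -16  ->  a_6 = -8/15
Truncated series: y(x) = 2 + x - 4 x^2 - (5/6) x^3 + 2 x^4 + (7/24) x^5 - (8/15) x^6 + O(x^7).

a_0 = 2; a_1 = 1; a_2 = -4; a_3 = -5/6; a_4 = 2; a_5 = 7/24; a_6 = -8/15


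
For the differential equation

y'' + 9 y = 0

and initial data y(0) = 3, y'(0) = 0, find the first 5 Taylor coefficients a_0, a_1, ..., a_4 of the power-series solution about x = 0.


Ansatz: y(x) = sum_{n>=0} a_n x^n, so y'(x) = sum_{n>=1} n a_n x^(n-1) and y''(x) = sum_{n>=2} n(n-1) a_n x^(n-2).
Substitute into P(x) y'' + Q(x) y' + R(x) y = 0 with P(x) = 1, Q(x) = 0, R(x) = 9, and match powers of x.
Initial conditions: a_0 = 3, a_1 = 0.
Setting the coefficient of each power of x to zero and solving order by order (substituting the coefficients already found):
  x^0: 2 a_2 + 9 a_0 = 0  ->  2 a_2 = -9 a_0 = -27  ->  a_2 = -27/2
  x^1: 6 a_3 + 9 a_1 = 0  ->  6 a_3 = -9 a_1 = 0  ->  a_3 = 0
  x^2: 12 a_4 + 9 a_2 = 0  ->  12 a_4 = -9 a_2 = 243/2  ->  a_4 = 81/8
Truncated series: y(x) = 3 - (27/2) x^2 + (81/8) x^4 + O(x^5).

a_0 = 3; a_1 = 0; a_2 = -27/2; a_3 = 0; a_4 = 81/8


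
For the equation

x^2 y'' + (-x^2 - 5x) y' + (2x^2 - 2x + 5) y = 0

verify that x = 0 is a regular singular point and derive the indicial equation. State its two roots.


Divide by x^2 to reach normal form y'' + P_1(x) y' + P_2(x) y = 0 with P_1(x) = -1 - 5/x and P_2(x) = 2 - 2/x + 5/x^2.
x = 0 is a singular point because the y'-coefficient -1 - 5/x has a pole at x = 0 and the y-coefficient 2 - 2/x + 5/x^2 has a pole at x = 0.
It is a regular singular point because x P_1(x) = p(x) = -x - 5 and x^2 P_2(x) = q(x) = 2x^2 - 2x + 5 are polynomials, hence analytic at x = 0.
p(0) = -5,  q(0) = 5.
Indicial equation: r(r-1) + p(0) r + q(0) = 0, i.e. r^2 + (p(0) - 1) r + q(0) = 0, i.e. r^2 - 6 r + 5 = 0.
Discriminant: (-6)^2 - 4(5) = 16, so r = (6 ± 4)/2.
Solving: r_1 = 5, r_2 = 1.

indicial: r^2 - 6 r + 5 = 0; roots r_1 = 5, r_2 = 1


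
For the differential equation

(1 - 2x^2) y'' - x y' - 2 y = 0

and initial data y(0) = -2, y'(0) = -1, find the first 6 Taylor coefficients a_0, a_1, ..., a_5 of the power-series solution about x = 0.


Ansatz: y(x) = sum_{n>=0} a_n x^n, so y'(x) = sum_{n>=1} n a_n x^(n-1) and y''(x) = sum_{n>=2} n(n-1) a_n x^(n-2).
Substitute into P(x) y'' + Q(x) y' + R(x) y = 0 with P(x) = 1 - 2x^2, Q(x) = -x, R(x) = -2, and match powers of x.
Initial conditions: a_0 = -2, a_1 = -1.
Setting the coefficient of each power of x to zero and solving order by order (substituting the coefficients already found):
  x^0: 2 a_2 - 2 a_0 = 0  ->  2 a_2 = 2 a_0 = -4  ->  a_2 = -2
  x^1: 6 a_3 - 3 a_1 = 0  ->  6 a_3 = 3 a_1 = -3  ->  a_3 = -1/2
  x^2: 12 a_4 - 8 a_2 = 0  ->  12 a_4 = 8 a_2 = -16  ->  a_4 = -4/3
  x^3: 20 a_5 - 17 a_3 = 0  ->  20 a_5 = 17 a_3 = -17/2  ->  a_5 = -17/40
Truncated series: y(x) = -2 - x - 2 x^2 - (1/2) x^3 - (4/3) x^4 - (17/40) x^5 + O(x^6).

a_0 = -2; a_1 = -1; a_2 = -2; a_3 = -1/2; a_4 = -4/3; a_5 = -17/40


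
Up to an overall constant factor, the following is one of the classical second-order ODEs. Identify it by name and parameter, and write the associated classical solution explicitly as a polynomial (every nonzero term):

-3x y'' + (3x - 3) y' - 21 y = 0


All three coefficients share the factor -3; dividing through by -3 gives  x y'' + (1 - x) y' + 7 y = 0.
This matches the Laguerre equation x y'' + (1 - x) y' + n y = 0 with n = 7; the polynomial solution is L_7(x).
With y = sum_k a_k x^k, matching x^k gives (k+1)k a_{k+1} + (k+1) a_{k+1} - k a_k + n a_k = 0, i.e. (k+1)^2 a_{k+1} = (k - n) a_k = (k - 7) a_k. The right side vanishes at k = 7, so the series terminates at degree 7.
Standard normalization L_n(0) = 1 gives a_0 = 1. Work upward with a_{k+1} = (k - 7) a_k / (k+1)^2:
  a_1 = (0 - 7)(1) / 1^2 = -7/1 = -7
  a_2 = (1 - 7)(-7) / 2^2 = 42/4 = 21/2
  a_3 = (2 - 7)(21/2) / 3^2 = (-105/2)/9 = -35/6
  a_4 = (3 - 7)(-35/6) / 4^2 = (70/3)/16 = 35/24
  a_5 = (4 - 7)(35/24) / 5^2 = (-35/8)/25 = -7/40
  a_6 = (5 - 7)(-7/40) / 6^2 = (7/20)/36 = 7/720
  a_7 = (6 - 7)(7/720) / 7^2 = (-7/720)/49 = -1/5040
Hence L_7(x) = -x^7/5040 + 7 x^6/720 - 7 x^5/40 + 35 x^4/24 - 35 x^3/6 + 21 x^2/2 - 7 x + 1.

L_7(x); series = -x^7/5040 + 7 x^6/720 - 7 x^5/40 + 35 x^4/24 - 35 x^3/6 + 21 x^2/2 - 7 x + 1


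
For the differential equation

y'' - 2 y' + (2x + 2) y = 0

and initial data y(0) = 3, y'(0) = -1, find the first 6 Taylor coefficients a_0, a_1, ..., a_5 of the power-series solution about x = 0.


Ansatz: y(x) = sum_{n>=0} a_n x^n, so y'(x) = sum_{n>=1} n a_n x^(n-1) and y''(x) = sum_{n>=2} n(n-1) a_n x^(n-2).
Substitute into P(x) y'' + Q(x) y' + R(x) y = 0 with P(x) = 1, Q(x) = -2, R(x) = 2x + 2, and match powers of x.
Initial conditions: a_0 = 3, a_1 = -1.
Setting the coefficient of each power of x to zero and solving order by order (substituting the coefficients already found):
  x^0: 2 a_2 - 2 a_1 + 2 a_0 = 0  ->  2 a_2 = 2 a_1 - 2 a_0 = -8  ->  a_2 = -4
  x^1: 6 a_3 - 4 a_2 + 2 a_1 + 2 a_0 = 0  ->  6 a_3 = 4 a_2 - 2 a_1 - 2 a_0 = -20  ->  a_3 = -10/3
  x^2: 12 a_4 - 6 a_3 + 2 a_2 + 2 a_1 = 0  ->  12 a_4 = 6 a_3 - 2 a_2 - 2 a_1 = -10  ->  a_4 = -5/6
  x^3: 20 a_5 - 8 a_4 + 2 a_3 + 2 a_2 = 0  ->  20 a_5 = 8 a_4 - 2 a_3 - 2 a_2 = 8  ->  a_5 = 2/5
Truncated series: y(x) = 3 - x - 4 x^2 - (10/3) x^3 - (5/6) x^4 + (2/5) x^5 + O(x^6).

a_0 = 3; a_1 = -1; a_2 = -4; a_3 = -10/3; a_4 = -5/6; a_5 = 2/5


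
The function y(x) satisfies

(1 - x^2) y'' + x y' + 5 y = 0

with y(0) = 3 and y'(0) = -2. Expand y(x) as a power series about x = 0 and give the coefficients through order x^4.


Ansatz: y(x) = sum_{n>=0} a_n x^n, so y'(x) = sum_{n>=1} n a_n x^(n-1) and y''(x) = sum_{n>=2} n(n-1) a_n x^(n-2).
Substitute into P(x) y'' + Q(x) y' + R(x) y = 0 with P(x) = 1 - x^2, Q(x) = x, R(x) = 5, and match powers of x.
Initial conditions: a_0 = 3, a_1 = -2.
Setting the coefficient of each power of x to zero and solving order by order (substituting the coefficients already found):
  x^0: 2 a_2 + 5 a_0 = 0  ->  2 a_2 = -5 a_0 = -15  ->  a_2 = -15/2
  x^1: 6 a_3 + 6 a_1 = 0  ->  6 a_3 = -6 a_1 = 12  ->  a_3 = 2
  x^2: 12 a_4 + 5 a_2 = 0  ->  12 a_4 = -5 a_2 = 75/2  ->  a_4 = 25/8
Truncated series: y(x) = 3 - 2 x - (15/2) x^2 + 2 x^3 + (25/8) x^4 + O(x^5).

a_0 = 3; a_1 = -2; a_2 = -15/2; a_3 = 2; a_4 = 25/8


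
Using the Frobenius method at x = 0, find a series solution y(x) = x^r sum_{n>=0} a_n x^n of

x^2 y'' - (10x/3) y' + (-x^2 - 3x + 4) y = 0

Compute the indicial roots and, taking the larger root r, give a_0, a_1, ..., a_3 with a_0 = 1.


Write in Frobenius form y'' + (p(x)/x) y' + (q(x)/x^2) y = 0:
  p(x) = -10/3,  q(x) = -x^2 - 3x + 4.
Indicial equation: r(r-1) + (-10/3) r + (4) = 0 -> roots r_1 = 3, r_2 = 4/3.
Take r = r_1 = 3. Let y(x) = x^r sum_{n>=0} a_n x^n with a_0 = 1.
Substitute y = x^r sum a_n x^n and match x^{r+n}. The recurrence is
  D(n) a_n - 3 a_{n-1} - 1 a_{n-2} = 0,  where D(n) = (r+n)(r+n-1) + (-10/3)(r+n) + (4).
  a_n = [3 a_{n-1} + 1 a_{n-2}] / D(n).
Since the indicial polynomial factors as (r - r_1)(r - r_2), D(n) = (r_1 + n - r_1)(r_1 + n - r_2) = n(n + 5/3).
Evaluating step by step (a_0 = 1):
  n = 1: D(1) = 1(1 + 5/3) = 8/3; numerator = 3(1) = 3; a_1 = (3)/(8/3) = 9/8
  n = 2: D(2) = 2(2 + 5/3) = 22/3; numerator = 3(9/8) + 1(1) = 35/8; a_2 = (35/8)/(22/3) = 105/176
  n = 3: D(3) = 3(3 + 5/3) = 14; numerator = 3(105/176) + 1(9/8) = 513/176; a_3 = (513/176)/(14) = 513/2464

r = 3; a_0 = 1; a_1 = 9/8; a_2 = 105/176; a_3 = 513/2464


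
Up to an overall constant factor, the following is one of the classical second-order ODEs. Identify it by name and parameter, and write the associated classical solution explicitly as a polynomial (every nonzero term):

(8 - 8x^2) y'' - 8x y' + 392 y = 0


All three coefficients share the factor 8; dividing through by 8 gives  (1 - x^2) y'' - x y' + 49 y = 0.
This matches the Chebyshev equation (1 - x^2) y'' - x y' + n^2 y = 0 (note the -x y' term, not -2x y') with n^2 = 49, so n = 7; the polynomial solution is T_7(x).
With y = sum_k a_k x^k, matching x^k gives (k+2)(k+1) a_{k+2} = (k^2 - n^2) a_k = (k - 7)(k + 7) a_k. The right side vanishes at k = 7, so the series with the parity of 7 terminates at degree 7.
Standard normalization: leading coefficient of T_n is 2^(n-1), so a_7 = 2^6 = 64. Work downward with a_k = (k+1)(k+2) a_{k+2} / ((k - 7)(k + 7)):
  a_5 = (6)(7)(64) / ((5 - 7)(5 + 7)) = 2688/(-24) = -112
  a_3 = (4)(5)(-112) / ((3 - 7)(3 + 7)) = -2240/(-40) = 56
  a_1 = (2)(3)(56) / ((1 - 7)(1 + 7)) = 336/(-48) = -7
Hence T_7(x) = 64 x^7 - 112 x^5 + 56 x^3 - 7 x.

T_7(x); series = 64 x^7 - 112 x^5 + 56 x^3 - 7 x


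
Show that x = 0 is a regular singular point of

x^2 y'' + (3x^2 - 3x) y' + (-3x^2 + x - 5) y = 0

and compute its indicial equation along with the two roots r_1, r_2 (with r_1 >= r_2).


Divide by x^2 to reach normal form y'' + P_1(x) y' + P_2(x) y = 0 with P_1(x) = 3 - 3/x and P_2(x) = -3 + 1/x - 5/x^2.
x = 0 is a singular point because the y'-coefficient 3 - 3/x has a pole at x = 0 and the y-coefficient -3 + 1/x - 5/x^2 has a pole at x = 0.
It is a regular singular point because x P_1(x) = p(x) = 3x - 3 and x^2 P_2(x) = q(x) = -3x^2 + x - 5 are polynomials, hence analytic at x = 0.
p(0) = -3,  q(0) = -5.
Indicial equation: r(r-1) + p(0) r + q(0) = 0, i.e. r^2 + (p(0) - 1) r + q(0) = 0, i.e. r^2 - 4 r - 5 = 0.
Discriminant: (-4)^2 - 4(-5) = 36, so r = (4 ± 6)/2.
Solving: r_1 = 5, r_2 = -1.

indicial: r^2 - 4 r - 5 = 0; roots r_1 = 5, r_2 = -1


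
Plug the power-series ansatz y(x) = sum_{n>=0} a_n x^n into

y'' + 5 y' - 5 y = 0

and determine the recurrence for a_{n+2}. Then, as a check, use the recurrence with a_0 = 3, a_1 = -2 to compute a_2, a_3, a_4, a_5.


Substitute y = sum_n a_n x^n.
y''(x) has coefficient (n+2)(n+1) a_{n+2} at x^n;
5 y'(x) has coefficient 5 (n+1) a_{n+1} at x^n;
-5 y(x) has coefficient -5 a_n at x^n.
Matching x^n: (n+2)(n+1) a_{n+2} + 5 (n+1) a_{n+1} - 5 a_n = 0.
Thus a_{n+2} = [-5 (n+1) a_{n+1} + 5 a_n] / ((n+1)(n+2)).

Check with a_0 = 3, a_1 = -2 (apply the recurrence for n = 0, 1, 2, 3): a_0 = 3, a_1 = -2, a_2 = 25/2, a_3 = -45/2, a_4 = 100/3, a_5 = -935/24.

a_(n+2) = [-5 (n+1) a_(n+1) + 5 a_n] / ((n+1)(n+2)); check: a_0 = 3, a_1 = -2, a_2 = 25/2, a_3 = -45/2, a_4 = 100/3, a_5 = -935/24


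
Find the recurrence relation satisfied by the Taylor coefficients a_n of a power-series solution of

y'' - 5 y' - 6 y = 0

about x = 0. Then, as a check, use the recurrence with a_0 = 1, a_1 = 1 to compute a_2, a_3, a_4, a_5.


Substitute y = sum_n a_n x^n.
y''(x) has coefficient (n+2)(n+1) a_{n+2} at x^n;
-5 y'(x) has coefficient -5 (n+1) a_{n+1} at x^n;
-6 y(x) has coefficient -6 a_n at x^n.
Matching x^n: (n+2)(n+1) a_{n+2} - 5 (n+1) a_{n+1} - 6 a_n = 0.
Thus a_{n+2} = [5 (n+1) a_{n+1} + 6 a_n] / ((n+1)(n+2)).

Check with a_0 = 1, a_1 = 1 (apply the recurrence for n = 0, 1, 2, 3): a_0 = 1, a_1 = 1, a_2 = 11/2, a_3 = 61/6, a_4 = 371/24, a_5 = 2221/120.

a_(n+2) = [5 (n+1) a_(n+1) + 6 a_n] / ((n+1)(n+2)); check: a_0 = 1, a_1 = 1, a_2 = 11/2, a_3 = 61/6, a_4 = 371/24, a_5 = 2221/120


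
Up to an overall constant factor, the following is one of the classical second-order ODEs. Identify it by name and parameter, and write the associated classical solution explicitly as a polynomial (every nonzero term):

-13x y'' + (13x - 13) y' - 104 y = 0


All three coefficients share the factor -13; dividing through by -13 gives  x y'' + (1 - x) y' + 8 y = 0.
This matches the Laguerre equation x y'' + (1 - x) y' + n y = 0 with n = 8; the polynomial solution is L_8(x).
With y = sum_k a_k x^k, matching x^k gives (k+1)k a_{k+1} + (k+1) a_{k+1} - k a_k + n a_k = 0, i.e. (k+1)^2 a_{k+1} = (k - n) a_k = (k - 8) a_k. The right side vanishes at k = 8, so the series terminates at degree 8.
Standard normalization L_n(0) = 1 gives a_0 = 1. Work upward with a_{k+1} = (k - 8) a_k / (k+1)^2:
  a_1 = (0 - 8)(1) / 1^2 = -8/1 = -8
  a_2 = (1 - 8)(-8) / 2^2 = 56/4 = 14
  a_3 = (2 - 8)(14) / 3^2 = -84/9 = -28/3
  a_4 = (3 - 8)(-28/3) / 4^2 = (140/3)/16 = 35/12
  a_5 = (4 - 8)(35/12) / 5^2 = (-35/3)/25 = -7/15
  a_6 = (5 - 8)(-7/15) / 6^2 = (7/5)/36 = 7/180
  a_7 = (6 - 8)(7/180) / 7^2 = (-7/90)/49 = -1/630
  a_8 = (7 - 8)(-1/630) / 8^2 = (1/630)/64 = 1/40320
Hence L_8(x) = x^8/40320 - x^7/630 + 7 x^6/180 - 7 x^5/15 + 35 x^4/12 - 28 x^3/3 + 14 x^2 - 8 x + 1.

L_8(x); series = x^8/40320 - x^7/630 + 7 x^6/180 - 7 x^5/15 + 35 x^4/12 - 28 x^3/3 + 14 x^2 - 8 x + 1


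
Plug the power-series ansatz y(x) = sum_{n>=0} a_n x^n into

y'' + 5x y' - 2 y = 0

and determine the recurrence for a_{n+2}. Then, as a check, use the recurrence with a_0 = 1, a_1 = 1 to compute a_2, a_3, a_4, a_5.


Substitute y = sum_n a_n x^n.
y''(x) has coefficient (n+2)(n+1) a_{n+2} at x^n;
5 x y'(x) has coefficient 5 n a_n at x^n (shift);
-2 y(x) has coefficient -2 a_n at x^n.
Matching x^n: (n+2)(n+1) a_{n+2} + (5n - 2) a_n = 0.
Thus a_{n+2} = (-5n + 2) / ((n+1)(n+2)) * a_n.

Check with a_0 = 1, a_1 = 1 (apply the recurrence for n = 0, 1, 2, 3): a_0 = 1, a_1 = 1, a_2 = 1, a_3 = -1/2, a_4 = -2/3, a_5 = 13/40.

a_(n+2) = (-5n + 2) / ((n+1)(n+2)) * a_n; check: a_0 = 1, a_1 = 1, a_2 = 1, a_3 = -1/2, a_4 = -2/3, a_5 = 13/40


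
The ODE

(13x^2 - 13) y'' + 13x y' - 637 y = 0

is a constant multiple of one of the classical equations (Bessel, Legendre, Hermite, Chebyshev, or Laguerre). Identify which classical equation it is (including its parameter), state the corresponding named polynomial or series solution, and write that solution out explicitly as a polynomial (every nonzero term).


All three coefficients share the factor -13; dividing through by -13 gives  (1 - x^2) y'' - x y' + 49 y = 0.
This matches the Chebyshev equation (1 - x^2) y'' - x y' + n^2 y = 0 (note the -x y' term, not -2x y') with n^2 = 49, so n = 7; the polynomial solution is T_7(x).
With y = sum_k a_k x^k, matching x^k gives (k+2)(k+1) a_{k+2} = (k^2 - n^2) a_k = (k - 7)(k + 7) a_k. The right side vanishes at k = 7, so the series with the parity of 7 terminates at degree 7.
Standard normalization: leading coefficient of T_n is 2^(n-1), so a_7 = 2^6 = 64. Work downward with a_k = (k+1)(k+2) a_{k+2} / ((k - 7)(k + 7)):
  a_5 = (6)(7)(64) / ((5 - 7)(5 + 7)) = 2688/(-24) = -112
  a_3 = (4)(5)(-112) / ((3 - 7)(3 + 7)) = -2240/(-40) = 56
  a_1 = (2)(3)(56) / ((1 - 7)(1 + 7)) = 336/(-48) = -7
Hence T_7(x) = 64 x^7 - 112 x^5 + 56 x^3 - 7 x.

T_7(x); series = 64 x^7 - 112 x^5 + 56 x^3 - 7 x


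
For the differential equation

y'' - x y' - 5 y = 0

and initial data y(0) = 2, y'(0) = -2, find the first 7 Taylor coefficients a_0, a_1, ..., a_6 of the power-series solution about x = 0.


Ansatz: y(x) = sum_{n>=0} a_n x^n, so y'(x) = sum_{n>=1} n a_n x^(n-1) and y''(x) = sum_{n>=2} n(n-1) a_n x^(n-2).
Substitute into P(x) y'' + Q(x) y' + R(x) y = 0 with P(x) = 1, Q(x) = -x, R(x) = -5, and match powers of x.
Initial conditions: a_0 = 2, a_1 = -2.
Setting the coefficient of each power of x to zero and solving order by order (substituting the coefficients already found):
  x^0: 2 a_2 - 5 a_0 = 0  ->  2 a_2 = 5 a_0 = 10  ->  a_2 = 5
  x^1: 6 a_3 - 6 a_1 = 0  ->  6 a_3 = 6 a_1 = -12  ->  a_3 = -2
  x^2: 12 a_4 - 7 a_2 = 0  ->  12 a_4 = 7 a_2 = 35  ->  a_4 = 35/12
  x^3: 20 a_5 - 8 a_3 = 0  ->  20 a_5 = 8 a_3 = -16  ->  a_5 = -4/5
  x^4: 30 a_6 - 9 a_4 = 0  ->  30 a_6 = 9 a_4 = 105/4  ->  a_6 = 7/8
Truncated series: y(x) = 2 - 2 x + 5 x^2 - 2 x^3 + (35/12) x^4 - (4/5) x^5 + (7/8) x^6 + O(x^7).

a_0 = 2; a_1 = -2; a_2 = 5; a_3 = -2; a_4 = 35/12; a_5 = -4/5; a_6 = 7/8


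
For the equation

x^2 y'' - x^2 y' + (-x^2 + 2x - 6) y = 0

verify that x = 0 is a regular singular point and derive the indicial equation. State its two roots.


Divide by x^2 to reach normal form y'' + P_1(x) y' + P_2(x) y = 0 with P_1(x) = -1 and P_2(x) = -1 + 2/x - 6/x^2.
x = 0 is a singular point because the y-coefficient -1 + 2/x - 6/x^2 has a pole at x = 0.
It is a regular singular point because x P_1(x) = p(x) = -x and x^2 P_2(x) = q(x) = -x^2 + 2x - 6 are polynomials, hence analytic at x = 0.
p(0) = 0,  q(0) = -6.
Indicial equation: r(r-1) + p(0) r + q(0) = 0, i.e. r^2 + (p(0) - 1) r + q(0) = 0, i.e. r^2 - 1 r - 6 = 0.
Discriminant: (-1)^2 - 4(-6) = 25, so r = (1 ± 5)/2.
Solving: r_1 = 3, r_2 = -2.

indicial: r^2 - 1 r - 6 = 0; roots r_1 = 3, r_2 = -2


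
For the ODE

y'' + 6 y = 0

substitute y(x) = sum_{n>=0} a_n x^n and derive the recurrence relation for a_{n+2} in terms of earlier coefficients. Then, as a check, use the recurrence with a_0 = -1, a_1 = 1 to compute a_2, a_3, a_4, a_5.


Substitute y = sum_n a_n x^n into y'' + (const) y = 0.
y''(x) = sum_{n>=0} (n+2)(n+1) a_{n+2} x^n.
The ODE becomes sum_n [(n+2)(n+1) a_{n+2} + 6 a_n] x^n = 0.
Setting each coefficient to zero gives the recurrence:
  (n+2)(n+1) a_{n+2} + 6 a_n = 0,
  a_{n+2} = -6 / ((n+1)(n+2)) a_n.

Check with a_0 = -1, a_1 = 1 (apply the recurrence for n = 0, 1, 2, 3): a_0 = -1, a_1 = 1, a_2 = 3, a_3 = -1, a_4 = -3/2, a_5 = 3/10.

a_{n+2} = -6/((n+1)(n+2)) * a_n; check: a_0 = -1, a_1 = 1, a_2 = 3, a_3 = -1, a_4 = -3/2, a_5 = 3/10


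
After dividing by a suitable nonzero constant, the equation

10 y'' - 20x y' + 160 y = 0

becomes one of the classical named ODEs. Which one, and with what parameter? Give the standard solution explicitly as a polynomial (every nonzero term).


All three coefficients share the factor 10; dividing through by 10 gives  y'' - 2x y' + 16 y = 0.
This matches the Hermite equation y'' - 2x y' + 2n y = 0 with 2n = 16, so n = 8; the polynomial solution is H_8(x).
With y = sum_k a_k x^k, matching x^k gives (k+2)(k+1) a_{k+2} = 2(k - n) a_k = 2(k - 8) a_k. The right side vanishes at k = 8, so the series with the parity of 8 terminates at degree 8.
Standard normalization: leading coefficient of H_n is 2^n, so a_8 = 2^8 = 256. Work downward with a_k = (k+1)(k+2) a_{k+2} / (2(k - n)):
  a_6 = (7)(8)(256) / (2(6 - 8)) = 14336/(-4) = -3584
  a_4 = (5)(6)(-3584) / (2(4 - 8)) = -107520/(-8) = 13440
  a_2 = (3)(4)(13440) / (2(2 - 8)) = 161280/(-12) = -13440
  a_0 = (1)(2)(-13440) / (2(0 - 8)) = -26880/(-16) = 1680
Hence H_8(x) = 256 x^8 - 3584 x^6 + 13440 x^4 - 13440 x^2 + 1680.

H_8(x); series = 256 x^8 - 3584 x^6 + 13440 x^4 - 13440 x^2 + 1680


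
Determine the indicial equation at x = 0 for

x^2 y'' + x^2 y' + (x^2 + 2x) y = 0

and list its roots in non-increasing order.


Divide by x^2 to reach normal form y'' + P_1(x) y' + P_2(x) y = 0 with P_1(x) = 1 and P_2(x) = 1 + 2/x.
x = 0 is a singular point because the y-coefficient 1 + 2/x has a pole at x = 0.
It is a regular singular point because x P_1(x) = p(x) = x and x^2 P_2(x) = q(x) = x^2 + 2x are polynomials, hence analytic at x = 0.
p(0) = 0,  q(0) = 0.
Indicial equation: r(r-1) + p(0) r + q(0) = 0, i.e. r^2 + (p(0) - 1) r + q(0) = 0, i.e. r^2 - 1 r = 0.
Discriminant: (-1)^2 - 4(0) = 1, so r = (1 ± 1)/2.
Solving: r_1 = 1, r_2 = 0.

indicial: r^2 - 1 r = 0; roots r_1 = 1, r_2 = 0


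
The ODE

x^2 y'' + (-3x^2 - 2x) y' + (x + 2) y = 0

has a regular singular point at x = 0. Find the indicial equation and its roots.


Divide by x^2 to reach normal form y'' + P_1(x) y' + P_2(x) y = 0 with P_1(x) = -3 - 2/x and P_2(x) = 1/x + 2/x^2.
x = 0 is a singular point because the y'-coefficient -3 - 2/x has a pole at x = 0 and the y-coefficient 1/x + 2/x^2 has a pole at x = 0.
It is a regular singular point because x P_1(x) = p(x) = -3x - 2 and x^2 P_2(x) = q(x) = x + 2 are polynomials, hence analytic at x = 0.
p(0) = -2,  q(0) = 2.
Indicial equation: r(r-1) + p(0) r + q(0) = 0, i.e. r^2 + (p(0) - 1) r + q(0) = 0, i.e. r^2 - 3 r + 2 = 0.
Discriminant: (-3)^2 - 4(2) = 1, so r = (3 ± 1)/2.
Solving: r_1 = 2, r_2 = 1.

indicial: r^2 - 3 r + 2 = 0; roots r_1 = 2, r_2 = 1


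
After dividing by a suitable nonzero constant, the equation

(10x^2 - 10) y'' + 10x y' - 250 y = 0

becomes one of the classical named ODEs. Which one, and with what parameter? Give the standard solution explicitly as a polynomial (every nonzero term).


All three coefficients share the factor -10; dividing through by -10 gives  (1 - x^2) y'' - x y' + 25 y = 0.
This matches the Chebyshev equation (1 - x^2) y'' - x y' + n^2 y = 0 (note the -x y' term, not -2x y') with n^2 = 25, so n = 5; the polynomial solution is T_5(x).
With y = sum_k a_k x^k, matching x^k gives (k+2)(k+1) a_{k+2} = (k^2 - n^2) a_k = (k - 5)(k + 5) a_k. The right side vanishes at k = 5, so the series with the parity of 5 terminates at degree 5.
Standard normalization: leading coefficient of T_n is 2^(n-1), so a_5 = 2^4 = 16. Work downward with a_k = (k+1)(k+2) a_{k+2} / ((k - 5)(k + 5)):
  a_3 = (4)(5)(16) / ((3 - 5)(3 + 5)) = 320/(-16) = -20
  a_1 = (2)(3)(-20) / ((1 - 5)(1 + 5)) = -120/(-24) = 5
Hence T_5(x) = 16 x^5 - 20 x^3 + 5 x.

T_5(x); series = 16 x^5 - 20 x^3 + 5 x


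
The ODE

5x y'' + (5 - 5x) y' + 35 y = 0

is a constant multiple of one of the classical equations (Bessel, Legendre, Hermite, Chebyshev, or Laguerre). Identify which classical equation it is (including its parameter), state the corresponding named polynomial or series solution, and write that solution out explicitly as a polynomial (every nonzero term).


All three coefficients share the factor 5; dividing through by 5 gives  x y'' + (1 - x) y' + 7 y = 0.
This matches the Laguerre equation x y'' + (1 - x) y' + n y = 0 with n = 7; the polynomial solution is L_7(x).
With y = sum_k a_k x^k, matching x^k gives (k+1)k a_{k+1} + (k+1) a_{k+1} - k a_k + n a_k = 0, i.e. (k+1)^2 a_{k+1} = (k - n) a_k = (k - 7) a_k. The right side vanishes at k = 7, so the series terminates at degree 7.
Standard normalization L_n(0) = 1 gives a_0 = 1. Work upward with a_{k+1} = (k - 7) a_k / (k+1)^2:
  a_1 = (0 - 7)(1) / 1^2 = -7/1 = -7
  a_2 = (1 - 7)(-7) / 2^2 = 42/4 = 21/2
  a_3 = (2 - 7)(21/2) / 3^2 = (-105/2)/9 = -35/6
  a_4 = (3 - 7)(-35/6) / 4^2 = (70/3)/16 = 35/24
  a_5 = (4 - 7)(35/24) / 5^2 = (-35/8)/25 = -7/40
  a_6 = (5 - 7)(-7/40) / 6^2 = (7/20)/36 = 7/720
  a_7 = (6 - 7)(7/720) / 7^2 = (-7/720)/49 = -1/5040
Hence L_7(x) = -x^7/5040 + 7 x^6/720 - 7 x^5/40 + 35 x^4/24 - 35 x^3/6 + 21 x^2/2 - 7 x + 1.

L_7(x); series = -x^7/5040 + 7 x^6/720 - 7 x^5/40 + 35 x^4/24 - 35 x^3/6 + 21 x^2/2 - 7 x + 1


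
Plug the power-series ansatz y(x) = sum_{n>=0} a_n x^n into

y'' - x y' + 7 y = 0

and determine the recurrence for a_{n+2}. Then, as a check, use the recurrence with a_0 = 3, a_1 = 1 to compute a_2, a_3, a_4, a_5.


Substitute y = sum_n a_n x^n.
y''(x) has coefficient (n+2)(n+1) a_{n+2} at x^n;
-x y'(x) has coefficient -n a_n at x^n (shift);
7 y(x) has coefficient 7 a_n at x^n.
Matching x^n: (n+2)(n+1) a_{n+2} + (-n + 7) a_n = 0.
Thus a_{n+2} = (n - 7) / ((n+1)(n+2)) * a_n.

Check with a_0 = 3, a_1 = 1 (apply the recurrence for n = 0, 1, 2, 3): a_0 = 3, a_1 = 1, a_2 = -21/2, a_3 = -1, a_4 = 35/8, a_5 = 1/5.

a_(n+2) = (n - 7) / ((n+1)(n+2)) * a_n; check: a_0 = 3, a_1 = 1, a_2 = -21/2, a_3 = -1, a_4 = 35/8, a_5 = 1/5


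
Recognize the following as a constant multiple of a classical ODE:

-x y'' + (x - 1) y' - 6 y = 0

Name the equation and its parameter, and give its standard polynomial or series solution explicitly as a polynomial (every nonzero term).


All three coefficients share the factor -1; dividing through by -1 gives  x y'' + (1 - x) y' + 6 y = 0.
This matches the Laguerre equation x y'' + (1 - x) y' + n y = 0 with n = 6; the polynomial solution is L_6(x).
With y = sum_k a_k x^k, matching x^k gives (k+1)k a_{k+1} + (k+1) a_{k+1} - k a_k + n a_k = 0, i.e. (k+1)^2 a_{k+1} = (k - n) a_k = (k - 6) a_k. The right side vanishes at k = 6, so the series terminates at degree 6.
Standard normalization L_n(0) = 1 gives a_0 = 1. Work upward with a_{k+1} = (k - 6) a_k / (k+1)^2:
  a_1 = (0 - 6)(1) / 1^2 = -6/1 = -6
  a_2 = (1 - 6)(-6) / 2^2 = 30/4 = 15/2
  a_3 = (2 - 6)(15/2) / 3^2 = -30/9 = -10/3
  a_4 = (3 - 6)(-10/3) / 4^2 = 10/16 = 5/8
  a_5 = (4 - 6)(5/8) / 5^2 = (-5/4)/25 = -1/20
  a_6 = (5 - 6)(-1/20) / 6^2 = (1/20)/36 = 1/720
Hence L_6(x) = x^6/720 - x^5/20 + 5 x^4/8 - 10 x^3/3 + 15 x^2/2 - 6 x + 1.

L_6(x); series = x^6/720 - x^5/20 + 5 x^4/8 - 10 x^3/3 + 15 x^2/2 - 6 x + 1


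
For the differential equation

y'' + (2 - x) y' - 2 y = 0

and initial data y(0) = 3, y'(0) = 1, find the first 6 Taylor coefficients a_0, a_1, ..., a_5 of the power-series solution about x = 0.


Ansatz: y(x) = sum_{n>=0} a_n x^n, so y'(x) = sum_{n>=1} n a_n x^(n-1) and y''(x) = sum_{n>=2} n(n-1) a_n x^(n-2).
Substitute into P(x) y'' + Q(x) y' + R(x) y = 0 with P(x) = 1, Q(x) = 2 - x, R(x) = -2, and match powers of x.
Initial conditions: a_0 = 3, a_1 = 1.
Setting the coefficient of each power of x to zero and solving order by order (substituting the coefficients already found):
  x^0: 2 a_2 + 2 a_1 - 2 a_0 = 0  ->  2 a_2 = -2 a_1 + 2 a_0 = 4  ->  a_2 = 2
  x^1: 6 a_3 + 4 a_2 - 3 a_1 = 0  ->  6 a_3 = -4 a_2 + 3 a_1 = -5  ->  a_3 = -5/6
  x^2: 12 a_4 + 6 a_3 - 4 a_2 = 0  ->  12 a_4 = -6 a_3 + 4 a_2 = 13  ->  a_4 = 13/12
  x^3: 20 a_5 + 8 a_4 - 5 a_3 = 0  ->  20 a_5 = -8 a_4 + 5 a_3 = -77/6  ->  a_5 = -77/120
Truncated series: y(x) = 3 + x + 2 x^2 - (5/6) x^3 + (13/12) x^4 - (77/120) x^5 + O(x^6).

a_0 = 3; a_1 = 1; a_2 = 2; a_3 = -5/6; a_4 = 13/12; a_5 = -77/120


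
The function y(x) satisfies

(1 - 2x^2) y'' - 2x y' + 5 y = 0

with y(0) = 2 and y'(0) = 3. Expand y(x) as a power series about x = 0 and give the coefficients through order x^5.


Ansatz: y(x) = sum_{n>=0} a_n x^n, so y'(x) = sum_{n>=1} n a_n x^(n-1) and y''(x) = sum_{n>=2} n(n-1) a_n x^(n-2).
Substitute into P(x) y'' + Q(x) y' + R(x) y = 0 with P(x) = 1 - 2x^2, Q(x) = -2x, R(x) = 5, and match powers of x.
Initial conditions: a_0 = 2, a_1 = 3.
Setting the coefficient of each power of x to zero and solving order by order (substituting the coefficients already found):
  x^0: 2 a_2 + 5 a_0 = 0  ->  2 a_2 = -5 a_0 = -10  ->  a_2 = -5
  x^1: 6 a_3 + 3 a_1 = 0  ->  6 a_3 = -3 a_1 = -9  ->  a_3 = -3/2
  x^2: 12 a_4 - 3 a_2 = 0  ->  12 a_4 = 3 a_2 = -15  ->  a_4 = -5/4
  x^3: 20 a_5 - 13 a_3 = 0  ->  20 a_5 = 13 a_3 = -39/2  ->  a_5 = -39/40
Truncated series: y(x) = 2 + 3 x - 5 x^2 - (3/2) x^3 - (5/4) x^4 - (39/40) x^5 + O(x^6).

a_0 = 2; a_1 = 3; a_2 = -5; a_3 = -3/2; a_4 = -5/4; a_5 = -39/40


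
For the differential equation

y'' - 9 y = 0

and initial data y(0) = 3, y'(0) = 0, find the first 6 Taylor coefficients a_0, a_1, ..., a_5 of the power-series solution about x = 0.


Ansatz: y(x) = sum_{n>=0} a_n x^n, so y'(x) = sum_{n>=1} n a_n x^(n-1) and y''(x) = sum_{n>=2} n(n-1) a_n x^(n-2).
Substitute into P(x) y'' + Q(x) y' + R(x) y = 0 with P(x) = 1, Q(x) = 0, R(x) = -9, and match powers of x.
Initial conditions: a_0 = 3, a_1 = 0.
Setting the coefficient of each power of x to zero and solving order by order (substituting the coefficients already found):
  x^0: 2 a_2 - 9 a_0 = 0  ->  2 a_2 = 9 a_0 = 27  ->  a_2 = 27/2
  x^1: 6 a_3 - 9 a_1 = 0  ->  6 a_3 = 9 a_1 = 0  ->  a_3 = 0
  x^2: 12 a_4 - 9 a_2 = 0  ->  12 a_4 = 9 a_2 = 243/2  ->  a_4 = 81/8
  x^3: 20 a_5 - 9 a_3 = 0  ->  20 a_5 = 9 a_3 = 0  ->  a_5 = 0
Truncated series: y(x) = 3 + (27/2) x^2 + (81/8) x^4 + O(x^6).

a_0 = 3; a_1 = 0; a_2 = 27/2; a_3 = 0; a_4 = 81/8; a_5 = 0


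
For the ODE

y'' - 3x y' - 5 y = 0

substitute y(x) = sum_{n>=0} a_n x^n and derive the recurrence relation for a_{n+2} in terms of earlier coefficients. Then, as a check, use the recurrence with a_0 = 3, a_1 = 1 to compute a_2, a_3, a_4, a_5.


Substitute y = sum_n a_n x^n.
y''(x) has coefficient (n+2)(n+1) a_{n+2} at x^n;
-3 x y'(x) has coefficient -3 n a_n at x^n (shift);
-5 y(x) has coefficient -5 a_n at x^n.
Matching x^n: (n+2)(n+1) a_{n+2} + (-3n - 5) a_n = 0.
Thus a_{n+2} = (3n + 5) / ((n+1)(n+2)) * a_n.

Check with a_0 = 3, a_1 = 1 (apply the recurrence for n = 0, 1, 2, 3): a_0 = 3, a_1 = 1, a_2 = 15/2, a_3 = 4/3, a_4 = 55/8, a_5 = 14/15.

a_(n+2) = (3n + 5) / ((n+1)(n+2)) * a_n; check: a_0 = 3, a_1 = 1, a_2 = 15/2, a_3 = 4/3, a_4 = 55/8, a_5 = 14/15


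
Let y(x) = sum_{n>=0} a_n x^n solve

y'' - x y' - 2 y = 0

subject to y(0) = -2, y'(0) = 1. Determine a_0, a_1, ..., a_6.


Ansatz: y(x) = sum_{n>=0} a_n x^n, so y'(x) = sum_{n>=1} n a_n x^(n-1) and y''(x) = sum_{n>=2} n(n-1) a_n x^(n-2).
Substitute into P(x) y'' + Q(x) y' + R(x) y = 0 with P(x) = 1, Q(x) = -x, R(x) = -2, and match powers of x.
Initial conditions: a_0 = -2, a_1 = 1.
Setting the coefficient of each power of x to zero and solving order by order (substituting the coefficients already found):
  x^0: 2 a_2 - 2 a_0 = 0  ->  2 a_2 = 2 a_0 = -4  ->  a_2 = -2
  x^1: 6 a_3 - 3 a_1 = 0  ->  6 a_3 = 3 a_1 = 3  ->  a_3 = 1/2
  x^2: 12 a_4 - 4 a_2 = 0  ->  12 a_4 = 4 a_2 = -8  ->  a_4 = -2/3
  x^3: 20 a_5 - 5 a_3 = 0  ->  20 a_5 = 5 a_3 = 5/2  ->  a_5 = 1/8
  x^4: 30 a_6 - 6 a_4 = 0  ->  30 a_6 = 6 a_4 = -4  ->  a_6 = -2/15
Truncated series: y(x) = -2 + x - 2 x^2 + (1/2) x^3 - (2/3) x^4 + (1/8) x^5 - (2/15) x^6 + O(x^7).

a_0 = -2; a_1 = 1; a_2 = -2; a_3 = 1/2; a_4 = -2/3; a_5 = 1/8; a_6 = -2/15


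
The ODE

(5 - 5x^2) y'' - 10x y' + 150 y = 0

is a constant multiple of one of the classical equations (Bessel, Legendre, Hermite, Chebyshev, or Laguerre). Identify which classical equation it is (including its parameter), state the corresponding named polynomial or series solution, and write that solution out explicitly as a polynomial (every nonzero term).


All three coefficients share the factor 5; dividing through by 5 gives  (1 - x^2) y'' - 2x y' + 30 y = 0.
This matches the Legendre equation (1 - x^2) y'' - 2x y' + n(n+1) y = 0 (note the -2x y' term) with n(n+1) = 30, so n = 5; the polynomial solution is P_5(x).
With y = sum_k a_k x^k, matching x^k gives (k+2)(k+1) a_{k+2} = [k(k+1) - n(n+1)] a_k = (k - 5)(k + 6) a_k. The right side vanishes at k = 5, so the series with the parity of 5 terminates at degree 5.
Standard normalization (P_n(1) = 1): leading coefficient (2n)!/(2^n (n!)^2) = 3628800/(32*14400) = 63/8, so a_5 = 63/8. Work downward with a_k = (k+1)(k+2) a_{k+2} / ((k - 5)(k + 6)):
  a_3 = (4)(5)(63/8) / ((3 - 5)(3 + 6)) = (315/2)/(-18) = -35/4
  a_1 = (2)(3)(-35/4) / ((1 - 5)(1 + 6)) = (-105/2)/(-28) = 15/8
Hence P_5(x) = 63 x^5/8 - 35 x^3/4 + 15 x/8.

P_5(x); series = 63 x^5/8 - 35 x^3/4 + 15 x/8


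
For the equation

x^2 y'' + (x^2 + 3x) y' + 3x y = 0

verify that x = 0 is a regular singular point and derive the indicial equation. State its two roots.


Divide by x^2 to reach normal form y'' + P_1(x) y' + P_2(x) y = 0 with P_1(x) = 1 + 3/x and P_2(x) = 3/x.
x = 0 is a singular point because the y'-coefficient 1 + 3/x has a pole at x = 0 and the y-coefficient 3/x has a pole at x = 0.
It is a regular singular point because x P_1(x) = p(x) = x + 3 and x^2 P_2(x) = q(x) = 3x are polynomials, hence analytic at x = 0.
p(0) = 3,  q(0) = 0.
Indicial equation: r(r-1) + p(0) r + q(0) = 0, i.e. r^2 + (p(0) - 1) r + q(0) = 0, i.e. r^2 + 2 r = 0.
Discriminant: (2)^2 - 4(0) = 4, so r = (-2 ± 2)/2.
Solving: r_1 = 0, r_2 = -2.

indicial: r^2 + 2 r = 0; roots r_1 = 0, r_2 = -2


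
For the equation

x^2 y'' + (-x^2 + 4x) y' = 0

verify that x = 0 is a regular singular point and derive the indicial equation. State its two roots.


Divide by x^2 to reach normal form y'' + P_1(x) y' + P_2(x) y = 0 with P_1(x) = -1 + 4/x and P_2(x) = 0.
x = 0 is a singular point because the y'-coefficient -1 + 4/x has a pole at x = 0.
It is a regular singular point because x P_1(x) = p(x) = 4 - x and x^2 P_2(x) = q(x) = 0 are polynomials, hence analytic at x = 0.
p(0) = 4,  q(0) = 0.
Indicial equation: r(r-1) + p(0) r + q(0) = 0, i.e. r^2 + (p(0) - 1) r + q(0) = 0, i.e. r^2 + 3 r = 0.
Discriminant: (3)^2 - 4(0) = 9, so r = (-3 ± 3)/2.
Solving: r_1 = 0, r_2 = -3.

indicial: r^2 + 3 r = 0; roots r_1 = 0, r_2 = -3


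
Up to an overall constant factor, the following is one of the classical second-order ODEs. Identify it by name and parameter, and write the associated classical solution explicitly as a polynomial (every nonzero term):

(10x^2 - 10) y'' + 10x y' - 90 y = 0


All three coefficients share the factor -10; dividing through by -10 gives  (1 - x^2) y'' - x y' + 9 y = 0.
This matches the Chebyshev equation (1 - x^2) y'' - x y' + n^2 y = 0 (note the -x y' term, not -2x y') with n^2 = 9, so n = 3; the polynomial solution is T_3(x).
With y = sum_k a_k x^k, matching x^k gives (k+2)(k+1) a_{k+2} = (k^2 - n^2) a_k = (k - 3)(k + 3) a_k. The right side vanishes at k = 3, so the series with the parity of 3 terminates at degree 3.
Standard normalization: leading coefficient of T_n is 2^(n-1), so a_3 = 2^2 = 4. Work downward with a_k = (k+1)(k+2) a_{k+2} / ((k - 3)(k + 3)):
  a_1 = (2)(3)(4) / ((1 - 3)(1 + 3)) = 24/(-8) = -3
Hence T_3(x) = 4 x^3 - 3 x.

T_3(x); series = 4 x^3 - 3 x


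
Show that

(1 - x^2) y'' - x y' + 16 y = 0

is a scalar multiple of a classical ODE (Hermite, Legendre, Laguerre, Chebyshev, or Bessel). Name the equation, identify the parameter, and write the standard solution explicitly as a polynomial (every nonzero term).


The equation is already in a standard form:  (1 - x^2) y'' - x y' + 16 y = 0.
This matches the Chebyshev equation (1 - x^2) y'' - x y' + n^2 y = 0 (note the -x y' term, not -2x y') with n^2 = 16, so n = 4; the polynomial solution is T_4(x).
With y = sum_k a_k x^k, matching x^k gives (k+2)(k+1) a_{k+2} = (k^2 - n^2) a_k = (k - 4)(k + 4) a_k. The right side vanishes at k = 4, so the series with the parity of 4 terminates at degree 4.
Standard normalization: leading coefficient of T_n is 2^(n-1), so a_4 = 2^3 = 8. Work downward with a_k = (k+1)(k+2) a_{k+2} / ((k - 4)(k + 4)):
  a_2 = (3)(4)(8) / ((2 - 4)(2 + 4)) = 96/(-12) = -8
  a_0 = (1)(2)(-8) / ((0 - 4)(0 + 4)) = -16/(-16) = 1
Hence T_4(x) = 8 x^4 - 8 x^2 + 1.

T_4(x); series = 8 x^4 - 8 x^2 + 1
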